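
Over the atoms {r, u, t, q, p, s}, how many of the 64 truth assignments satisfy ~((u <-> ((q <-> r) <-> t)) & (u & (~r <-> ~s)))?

Initial set: {T ~((u <-> ((q <-> r) <-> t)) & (u & (~r <-> ~s)))}.
T ~((u <-> ((q <-> r) <-> t)) & (u & (~r <-> ~s))): β-rule — branch into F (u <-> ((q <-> r) <-> t))  //  F (u & (~r <-> ~s)).
  branch 1 (add F (u <-> ((q <-> r) <-> t))):
    F (u <-> ((q <-> r) <-> t)): β-rule — branch into T u, F ((q <-> r) <-> t)  //  F u, T ((q <-> r) <-> t).
      branch 1.1 (add T u, F ((q <-> r) <-> t)):
        F ((q <-> r) <-> t): β-rule — branch into T (q <-> r), F t  //  F (q <-> r), T t.
          branch 1.1.1 (add T (q <-> r), F t):
            T (q <-> r): β-rule — branch into T q, T r  //  F q, F r.
              branch 1.1.1.1 (add T q, T r):
                ○ open, literals {q=T, r=T, t=F, u=T}.
              branch 1.1.1.2 (add F q, F r):
                ○ open, literals {q=F, r=F, t=F, u=T}.
          branch 1.1.2 (add F (q <-> r), T t):
            F (q <-> r): β-rule — branch into T q, F r  //  F q, T r.
              branch 1.1.2.1 (add T q, F r):
                ○ open, literals {q=T, r=F, t=T, u=T}.
              branch 1.1.2.2 (add F q, T r):
                ○ open, literals {q=F, r=T, t=T, u=T}.
      branch 1.2 (add F u, T ((q <-> r) <-> t)):
        T ((q <-> r) <-> t): β-rule — branch into T (q <-> r), T t  //  F (q <-> r), F t.
          branch 1.2.1 (add T (q <-> r), T t):
            T (q <-> r): β-rule — branch into T q, T r  //  F q, F r.
              branch 1.2.1.1 (add T q, T r):
                ○ open, literals {q=T, r=T, t=T, u=F}.
              branch 1.2.1.2 (add F q, F r):
                ○ open, literals {q=F, r=F, t=T, u=F}.
          branch 1.2.2 (add F (q <-> r), F t):
            F (q <-> r): β-rule — branch into T q, F r  //  F q, T r.
              branch 1.2.2.1 (add T q, F r):
                ○ open, literals {q=T, r=F, t=F, u=F}.
              branch 1.2.2.2 (add F q, T r):
                ○ open, literals {q=F, r=T, t=F, u=F}.
  branch 2 (add F (u & (~r <-> ~s))):
    F (u & (~r <-> ~s)): β-rule — branch into F u  //  F (~r <-> ~s).
      branch 2.1 (add F u):
        ○ open, literals {u=F}.
      branch 2.2 (add F (~r <-> ~s)):
        F (~r <-> ~s): β-rule — branch into T ~r, F ~s  //  F ~r, T ~s.
          branch 2.2.1 (add T ~r, F ~s):
            ○ open, literals {r=F, s=T}.
          branch 2.2.2 (add F ~r, T ~s):
            ○ open, literals {r=T, s=F}.
0 branches closed, 11 open.
Each open branch fixes some atoms; the unmentioned ones are free. Counting distinct full assignments: branch {q=T, r=T, t=F, u=T} (p, s) contributes 4 new; branch {q=F, r=F, t=F, u=T} (p, s) contributes 4 new; branch {q=T, r=F, t=T, u=T} (p, s) contributes 4 new; branch {q=F, r=T, t=T, u=T} (p, s) contributes 4 new; branch {q=T, r=T, t=T, u=F} (p, s) contributes 4 new; branch {q=F, r=F, t=T, u=F} (p, s) contributes 4 new; branch {q=T, r=F, t=F, u=F} (p, s) contributes 4 new; branch {q=F, r=T, t=F, u=F} (p, s) contributes 4 new; branch {u=F} (r, t, q, p, s) contributes 16 new; branch {r=F, s=T} (u, t, q, p) contributes 4 new; branch {r=T, s=F} (u, t, q, p) contributes 4 new. Total: 56.

56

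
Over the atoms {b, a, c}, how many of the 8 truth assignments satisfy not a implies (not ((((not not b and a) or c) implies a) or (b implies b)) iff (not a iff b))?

6

Initial set: {(not a implies (not ((((not not b and a) or c) implies a) or (b implies b)) iff (not a iff b)))}.
(not a implies (not ((((not not b and a) or c) implies a) or (b implies b)) iff (not a iff b))): β-rule — branch into not not a  //  (not ((((not not b and a) or c) implies a) or (b implies b)) iff (not a iff b)).
  branch 1 (add not not a):
    ○ open, literals {a=T}.
  branch 2 (add (not ((((not not b and a) or c) implies a) or (b implies b)) iff (not a iff b))):
    (not ((((not not b and a) or c) implies a) or (b implies b)) iff (not a iff b)): β-rule — branch into not ((((not not b and a) or c) implies a) or (b implies b)), (not a iff b)  //  not not ((((not not b and a) or c) implies a) or (b implies b)), not (not a iff b).
      branch 2.1 (add not ((((not not b and a) or c) implies a) or (b implies b)), (not a iff b)):
        not ((((not not b and a) or c) implies a) or (b implies b)): α-rule — add not (((not not b and a) or c) implies a), not (b implies b).
        not (((not not b and a) or c) implies a): α-rule — add ((not not b and a) or c), not a.
        not (b implies b): α-rule — add b, not b.
        × closes — contains both b and not b.
      branch 2.2 (add not not ((((not not b and a) or c) implies a) or (b implies b)), not (not a iff b)):
        not not ((((not not b and a) or c) implies a) or (b implies b)): β-rule — branch into (((not not b and a) or c) implies a)  //  (b implies b).
          branch 2.2.1 (add (((not not b and a) or c) implies a)):
            not (not a iff b): β-rule — branch into not a, not b  //  not not a, b.
              branch 2.2.1.1 (add not a, not b):
                (((not not b and a) or c) implies a): β-rule — branch into not ((not not b and a) or c)  //  a.
                  branch 2.2.1.1.1 (add not ((not not b and a) or c)):
                    not ((not not b and a) or c): α-rule — add not (not not b and a), not c.
                    not (not not b and a): β-rule — branch into not not not b  //  not a.
                      branch 2.2.1.1.1.1 (add not not not b):
                        not not not b: drop double negation, giving not b.
                        ○ open, literals {a=F, b=F, c=F}.
                      branch 2.2.1.1.1.2 (add not a):
                        ○ open, literals {a=F, b=F, c=F}.
                  branch 2.2.1.1.2 (add a):
                    × closes — contains both a and not a.
              branch 2.2.1.2 (add not not a, b):
                (((not not b and a) or c) implies a): β-rule — branch into not ((not not b and a) or c)  //  a.
                  branch 2.2.1.2.1 (add not ((not not b and a) or c)):
                    not ((not not b and a) or c): α-rule — add not (not not b and a), not c.
                    not (not not b and a): β-rule — branch into not not not b  //  not a.
                      branch 2.2.1.2.1.1 (add not not not b):
                        not not not b: drop double negation, giving not b.
                        × closes — contains both b and not b.
                      branch 2.2.1.2.1.2 (add not a):
                        × closes — contains both a and not a.
                  branch 2.2.1.2.2 (add a):
                    ○ open, literals {a=T, b=T}.
          branch 2.2.2 (add (b implies b)):
            not (not a iff b): β-rule — branch into not a, not b  //  not not a, b.
              branch 2.2.2.1 (add not a, not b):
                (b implies b): β-rule — branch into not b  //  b.
                  branch 2.2.2.1.1 (add not b):
                    ○ open, literals {a=F, b=F}.
                  branch 2.2.2.1.2 (add b):
                    × closes — contains both b and not b.
              branch 2.2.2.2 (add not not a, b):
                (b implies b): β-rule — branch into not b  //  b.
                  branch 2.2.2.2.1 (add not b):
                    × closes — contains both b and not b.
                  branch 2.2.2.2.2 (add b):
                    ○ open, literals {a=T, b=T}.
6 branches closed, 6 open.
Each open branch fixes some atoms; the unmentioned ones are free. Counting distinct full assignments: branch {a=T} (b, c) contributes 4 new; branch {a=F, b=F, c=F} (none free) contributes 1 new; branch {a=F, b=F, c=F} (none free) contributes 0 new; branch {a=T, b=T} (c) contributes 0 new; branch {a=F, b=F} (c) contributes 1 new; branch {a=T, b=T} (c) contributes 0 new. Total: 6.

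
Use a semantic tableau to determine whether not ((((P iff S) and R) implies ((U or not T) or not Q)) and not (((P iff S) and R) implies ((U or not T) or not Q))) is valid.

Assume the negation and expand:
Initial set: {not not ((((P iff S) and R) implies ((U or not T) or not Q)) and not (((P iff S) and R) implies ((U or not T) or not Q)))}.
not not ((((P iff S) and R) implies ((U or not T) or not Q)) and not (((P iff S) and R) implies ((U or not T) or not Q))): α-rule — add (((P iff S) and R) implies ((U or not T) or not Q)), not (((P iff S) and R) implies ((U or not T) or not Q)).
not (((P iff S) and R) implies ((U or not T) or not Q)): α-rule — add ((P iff S) and R), not ((U or not T) or not Q).
((P iff S) and R): α-rule — add (P iff S), R.
not ((U or not T) or not Q): α-rule — add not (U or not T), not not Q.
not (U or not T): α-rule — add not U, not not T.
(((P iff S) and R) implies ((U or not T) or not Q)): β-rule — branch into not ((P iff S) and R)  //  ((U or not T) or not Q).
  branch 1 (add not ((P iff S) and R)):
    (P iff S): β-rule — branch into P, S  //  not P, not S.
      branch 1.1 (add P, S):
        not ((P iff S) and R): β-rule — branch into not (P iff S)  //  not R.
          branch 1.1.1 (add not (P iff S)):
            not (P iff S): β-rule — branch into P, not S  //  not P, S.
              branch 1.1.1.1 (add P, not S):
                × closes — contains both S and not S.
              branch 1.1.1.2 (add not P, S):
                × closes — contains both P and not P.
          branch 1.1.2 (add not R):
            × closes — contains both R and not R.
      branch 1.2 (add not P, not S):
        not ((P iff S) and R): β-rule — branch into not (P iff S)  //  not R.
          branch 1.2.1 (add not (P iff S)):
            not (P iff S): β-rule — branch into P, not S  //  not P, S.
              branch 1.2.1.1 (add P, not S):
                × closes — contains both P and not P.
              branch 1.2.1.2 (add not P, S):
                × closes — contains both S and not S.
          branch 1.2.2 (add not R):
            × closes — contains both R and not R.
  branch 2 (add ((U or not T) or not Q)):
    (P iff S): β-rule — branch into P, S  //  not P, not S.
      branch 2.1 (add P, S):
        ((U or not T) or not Q): β-rule — branch into (U or not T)  //  not Q.
          branch 2.1.1 (add (U or not T)):
            (U or not T): β-rule — branch into U  //  not T.
              branch 2.1.1.1 (add U):
                × closes — contains both U and not U.
              branch 2.1.1.2 (add not T):
                × closes — contains both T and not T.
          branch 2.1.2 (add not Q):
            × closes — contains both Q and not Q.
      branch 2.2 (add not P, not S):
        ((U or not T) or not Q): β-rule — branch into (U or not T)  //  not Q.
          branch 2.2.1 (add (U or not T)):
            (U or not T): β-rule — branch into U  //  not T.
              branch 2.2.1.1 (add U):
                × closes — contains both U and not U.
              branch 2.2.1.2 (add not T):
                × closes — contains both T and not T.
          branch 2.2.2 (add not Q):
            × closes — contains both Q and not Q.
All 12 branches close.
Every branch closed, so the negation is unsatisfiable and the formula is valid.

Valid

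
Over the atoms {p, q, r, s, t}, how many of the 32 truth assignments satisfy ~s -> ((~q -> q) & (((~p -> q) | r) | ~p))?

Initial set: {(~s -> ((~q -> q) & (((~p -> q) | r) | ~p)))}.
(~s -> ((~q -> q) & (((~p -> q) | r) | ~p))): β-rule — branch into ~~s  //  ((~q -> q) & (((~p -> q) | r) | ~p)).
  branch 1 (add ~~s):
    ○ open, literals {s=true}.
  branch 2 (add ((~q -> q) & (((~p -> q) | r) | ~p))):
    ((~q -> q) & (((~p -> q) | r) | ~p)): α-rule — add (~q -> q), (((~p -> q) | r) | ~p).
    (~q -> q): β-rule — branch into ~~q  //  q.
      branch 2.1 (add ~~q):
        (((~p -> q) | r) | ~p): β-rule — branch into ((~p -> q) | r)  //  ~p.
          branch 2.1.1 (add ((~p -> q) | r)):
            ((~p -> q) | r): β-rule — branch into (~p -> q)  //  r.
              branch 2.1.1.1 (add (~p -> q)):
                (~p -> q): β-rule — branch into ~~p  //  q.
                  branch 2.1.1.1.1 (add ~~p):
                    ○ open, literals {p=true, q=true}.
                  branch 2.1.1.1.2 (add q):
                    ○ open, literals {q=true}.
              branch 2.1.1.2 (add r):
                ○ open, literals {q=true, r=true}.
          branch 2.1.2 (add ~p):
            ○ open, literals {p=false, q=true}.
      branch 2.2 (add q):
        (((~p -> q) | r) | ~p): β-rule — branch into ((~p -> q) | r)  //  ~p.
          branch 2.2.1 (add ((~p -> q) | r)):
            ((~p -> q) | r): β-rule — branch into (~p -> q)  //  r.
              branch 2.2.1.1 (add (~p -> q)):
                (~p -> q): β-rule — branch into ~~p  //  q.
                  branch 2.2.1.1.1 (add ~~p):
                    ○ open, literals {p=true, q=true}.
                  branch 2.2.1.1.2 (add q):
                    ○ open, literals {q=true}.
              branch 2.2.1.2 (add r):
                ○ open, literals {q=true, r=true}.
          branch 2.2.2 (add ~p):
            ○ open, literals {p=false, q=true}.
0 branches closed, 9 open.
Each open branch fixes some atoms; the unmentioned ones are free. Counting distinct full assignments: branch {s=true} (p, q, r, t) contributes 16 new; branch {p=true, q=true} (r, s, t) contributes 4 new; branch {q=true} (p, r, s, t) contributes 4 new; branch {q=true, r=true} (p, s, t) contributes 0 new; branch {p=false, q=true} (r, s, t) contributes 0 new; branch {p=true, q=true} (r, s, t) contributes 0 new; branch {q=true} (p, r, s, t) contributes 0 new; branch {q=true, r=true} (p, s, t) contributes 0 new; branch {p=false, q=true} (r, s, t) contributes 0 new. Total: 24.

24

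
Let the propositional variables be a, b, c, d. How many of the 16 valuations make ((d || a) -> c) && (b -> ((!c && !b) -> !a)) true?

10

Initial set: {T (((d || a) -> c) && (b -> ((!c && !b) -> !a)))}.
T (((d || a) -> c) && (b -> ((!c && !b) -> !a))): α-rule — add T ((d || a) -> c), T (b -> ((!c && !b) -> !a)).
T ((d || a) -> c): β-rule — branch into F (d || a)  //  T c.
  branch 1 (add F (d || a)):
    F (d || a): α-rule — add F d, F a.
    T (b -> ((!c && !b) -> !a)): β-rule — branch into F b  //  T ((!c && !b) -> !a).
      branch 1.1 (add F b):
        ○ open, literals {a=F, b=F, d=F}.
      branch 1.2 (add T ((!c && !b) -> !a)):
        T ((!c && !b) -> !a): β-rule — branch into F (!c && !b)  //  T !a.
          branch 1.2.1 (add F (!c && !b)):
            F (!c && !b): β-rule — branch into F !c  //  F !b.
              branch 1.2.1.1 (add F !c):
                ○ open, literals {a=F, c=T, d=F}.
              branch 1.2.1.2 (add F !b):
                ○ open, literals {a=F, b=T, d=F}.
          branch 1.2.2 (add T !a):
            ○ open, literals {a=F, d=F}.
  branch 2 (add T c):
    T (b -> ((!c && !b) -> !a)): β-rule — branch into F b  //  T ((!c && !b) -> !a).
      branch 2.1 (add F b):
        ○ open, literals {b=F, c=T}.
      branch 2.2 (add T ((!c && !b) -> !a)):
        T ((!c && !b) -> !a): β-rule — branch into F (!c && !b)  //  T !a.
          branch 2.2.1 (add F (!c && !b)):
            F (!c && !b): β-rule — branch into F !c  //  F !b.
              branch 2.2.1.1 (add F !c):
                ○ open, literals {c=T}.
              branch 2.2.1.2 (add F !b):
                ○ open, literals {b=T, c=T}.
          branch 2.2.2 (add T !a):
            ○ open, literals {a=F, c=T}.
0 branches closed, 8 open.
Each open branch fixes some atoms; the unmentioned ones are free. Counting distinct full assignments: branch {a=F, b=F, d=F} (c) contributes 2 new; branch {a=F, c=T, d=F} (b) contributes 1 new; branch {a=F, b=T, d=F} (c) contributes 1 new; branch {a=F, d=F} (b, c) contributes 0 new; branch {b=F, c=T} (a, d) contributes 3 new; branch {c=T} (a, b, d) contributes 3 new; branch {b=T, c=T} (a, d) contributes 0 new; branch {a=F, c=T} (b, d) contributes 0 new. Total: 10.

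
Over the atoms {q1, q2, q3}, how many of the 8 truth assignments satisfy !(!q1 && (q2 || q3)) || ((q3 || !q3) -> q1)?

Initial set: {(!(!q1 && (q2 || q3)) || ((q3 || !q3) -> q1))}.
(!(!q1 && (q2 || q3)) || ((q3 || !q3) -> q1)): β-rule — branch into !(!q1 && (q2 || q3))  //  ((q3 || !q3) -> q1).
  branch 1 (add !(!q1 && (q2 || q3))):
    !(!q1 && (q2 || q3)): β-rule — branch into !!q1  //  !(q2 || q3).
      branch 1.1 (add !!q1):
        ○ open, literals {q1=1}.
      branch 1.2 (add !(q2 || q3)):
        !(q2 || q3): α-rule — add !q2, !q3.
        ○ open, literals {q2=0, q3=0}.
  branch 2 (add ((q3 || !q3) -> q1)):
    ((q3 || !q3) -> q1): β-rule — branch into !(q3 || !q3)  //  q1.
      branch 2.1 (add !(q3 || !q3)):
        !(q3 || !q3): α-rule — add !q3, !!q3.
        × closes — contains both q3 and !q3.
      branch 2.2 (add q1):
        ○ open, literals {q1=1}.
1 branch closed, 3 open.
Each open branch fixes some atoms; the unmentioned ones are free. Counting distinct full assignments: branch {q1=1} (q2, q3) contributes 4 new; branch {q2=0, q3=0} (q1) contributes 1 new; branch {q1=1} (q2, q3) contributes 0 new. Total: 5.

5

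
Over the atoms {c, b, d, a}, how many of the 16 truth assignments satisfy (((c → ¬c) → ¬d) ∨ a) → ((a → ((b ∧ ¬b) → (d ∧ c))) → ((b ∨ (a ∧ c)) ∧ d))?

6

Initial set: {((((c → ¬c) → ¬d) ∨ a) → ((a → ((b ∧ ¬b) → (d ∧ c))) → ((b ∨ (a ∧ c)) ∧ d)))}.
((((c → ¬c) → ¬d) ∨ a) → ((a → ((b ∧ ¬b) → (d ∧ c))) → ((b ∨ (a ∧ c)) ∧ d))): β-rule — branch into ¬(((c → ¬c) → ¬d) ∨ a)  //  ((a → ((b ∧ ¬b) → (d ∧ c))) → ((b ∨ (a ∧ c)) ∧ d)).
  branch 1 (add ¬(((c → ¬c) → ¬d) ∨ a)):
    ¬(((c → ¬c) → ¬d) ∨ a): α-rule — add ¬((c → ¬c) → ¬d), ¬a.
    ¬((c → ¬c) → ¬d): α-rule — add (c → ¬c), ¬¬d.
    (c → ¬c): β-rule — branch into ¬c  //  ¬c.
      branch 1.1 (add ¬c):
        ○ open, literals {a=F, c=F, d=T}.
      branch 1.2 (add ¬c):
        ○ open, literals {a=F, c=F, d=T}.
  branch 2 (add ((a → ((b ∧ ¬b) → (d ∧ c))) → ((b ∨ (a ∧ c)) ∧ d))):
    ((a → ((b ∧ ¬b) → (d ∧ c))) → ((b ∨ (a ∧ c)) ∧ d)): β-rule — branch into ¬(a → ((b ∧ ¬b) → (d ∧ c)))  //  ((b ∨ (a ∧ c)) ∧ d).
      branch 2.1 (add ¬(a → ((b ∧ ¬b) → (d ∧ c)))):
        ¬(a → ((b ∧ ¬b) → (d ∧ c))): α-rule — add a, ¬((b ∧ ¬b) → (d ∧ c)).
        ¬((b ∧ ¬b) → (d ∧ c)): α-rule — add (b ∧ ¬b), ¬(d ∧ c).
        (b ∧ ¬b): α-rule — add b, ¬b.
        × closes — contains both b and ¬b.
      branch 2.2 (add ((b ∨ (a ∧ c)) ∧ d)):
        ((b ∨ (a ∧ c)) ∧ d): α-rule — add (b ∨ (a ∧ c)), d.
        (b ∨ (a ∧ c)): β-rule — branch into b  //  (a ∧ c).
          branch 2.2.1 (add b):
            ○ open, literals {b=T, d=T}.
          branch 2.2.2 (add (a ∧ c)):
            (a ∧ c): α-rule — add a, c.
            ○ open, literals {a=T, c=T, d=T}.
1 branch closed, 4 open.
Each open branch fixes some atoms; the unmentioned ones are free. Counting distinct full assignments: branch {a=F, c=F, d=T} (b) contributes 2 new; branch {a=F, c=F, d=T} (b) contributes 0 new; branch {b=T, d=T} (c, a) contributes 3 new; branch {a=T, c=T, d=T} (b) contributes 1 new. Total: 6.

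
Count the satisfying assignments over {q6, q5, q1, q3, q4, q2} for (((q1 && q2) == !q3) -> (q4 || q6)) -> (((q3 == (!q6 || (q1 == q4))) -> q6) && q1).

Initial set: {((((q1 && q2) == !q3) -> (q4 || q6)) -> (((q3 == (!q6 || (q1 == q4))) -> q6) && q1))}.
((((q1 && q2) == !q3) -> (q4 || q6)) -> (((q3 == (!q6 || (q1 == q4))) -> q6) && q1)): β-rule — branch into !(((q1 && q2) == !q3) -> (q4 || q6))  //  (((q3 == (!q6 || (q1 == q4))) -> q6) && q1).
  branch 1 (add !(((q1 && q2) == !q3) -> (q4 || q6))):
    !(((q1 && q2) == !q3) -> (q4 || q6)): α-rule — add ((q1 && q2) == !q3), !(q4 || q6).
    !(q4 || q6): α-rule — add !q4, !q6.
    ((q1 && q2) == !q3): β-rule — branch into (q1 && q2), !q3  //  !(q1 && q2), !!q3.
      branch 1.1 (add (q1 && q2), !q3):
        (q1 && q2): α-rule — add q1, q2.
        ○ open, literals {q1=1, q2=1, q3=0, q4=0, q6=0}.
      branch 1.2 (add !(q1 && q2), !!q3):
        !(q1 && q2): β-rule — branch into !q1  //  !q2.
          branch 1.2.1 (add !q1):
            ○ open, literals {q1=0, q3=1, q4=0, q6=0}.
          branch 1.2.2 (add !q2):
            ○ open, literals {q2=0, q3=1, q4=0, q6=0}.
  branch 2 (add (((q3 == (!q6 || (q1 == q4))) -> q6) && q1)):
    (((q3 == (!q6 || (q1 == q4))) -> q6) && q1): α-rule — add ((q3 == (!q6 || (q1 == q4))) -> q6), q1.
    ((q3 == (!q6 || (q1 == q4))) -> q6): β-rule — branch into !(q3 == (!q6 || (q1 == q4)))  //  q6.
      branch 2.1 (add !(q3 == (!q6 || (q1 == q4)))):
        !(q3 == (!q6 || (q1 == q4))): β-rule — branch into q3, !(!q6 || (q1 == q4))  //  !q3, (!q6 || (q1 == q4)).
          branch 2.1.1 (add q3, !(!q6 || (q1 == q4))):
            !(!q6 || (q1 == q4)): α-rule — add !!q6, !(q1 == q4).
            !(q1 == q4): β-rule — branch into q1, !q4  //  !q1, q4.
              branch 2.1.1.1 (add q1, !q4):
                ○ open, literals {q1=1, q3=1, q4=0, q6=1}.
              branch 2.1.1.2 (add !q1, q4):
                × closes — contains both q1 and !q1.
          branch 2.1.2 (add !q3, (!q6 || (q1 == q4))):
            (!q6 || (q1 == q4)): β-rule — branch into !q6  //  (q1 == q4).
              branch 2.1.2.1 (add !q6):
                ○ open, literals {q1=1, q3=0, q6=0}.
              branch 2.1.2.2 (add (q1 == q4)):
                (q1 == q4): β-rule — branch into q1, q4  //  !q1, !q4.
                  branch 2.1.2.2.1 (add q1, q4):
                    ○ open, literals {q1=1, q3=0, q4=1}.
                  branch 2.1.2.2.2 (add !q1, !q4):
                    × closes — contains both q1 and !q1.
      branch 2.2 (add q6):
        ○ open, literals {q1=1, q6=1}.
2 branches closed, 7 open.
Each open branch fixes some atoms; the unmentioned ones are free. Counting distinct full assignments: branch {q1=1, q2=1, q3=0, q4=0, q6=0} (q5) contributes 2 new; branch {q1=0, q3=1, q4=0, q6=0} (q5, q2) contributes 4 new; branch {q2=0, q3=1, q4=0, q6=0} (q5, q1) contributes 2 new; branch {q1=1, q3=1, q4=0, q6=1} (q5, q2) contributes 4 new; branch {q1=1, q3=0, q6=0} (q5, q4, q2) contributes 6 new; branch {q1=1, q3=0, q4=1} (q6, q5, q2) contributes 4 new; branch {q1=1, q6=1} (q5, q3, q4, q2) contributes 8 new. Total: 30.

30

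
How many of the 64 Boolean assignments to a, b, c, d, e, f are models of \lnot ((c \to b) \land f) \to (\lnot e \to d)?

54

Initial set: {T (\lnot ((c \to b) \land f) \to (\lnot e \to d))}.
T (\lnot ((c \to b) \land f) \to (\lnot e \to d)): β-rule — branch into F \lnot ((c \to b) \land f)  //  T (\lnot e \to d).
  branch 1 (add F \lnot ((c \to b) \land f)):
    F \lnot ((c \to b) \land f): α-rule — add T (c \to b), T f.
    T (c \to b): β-rule — branch into F c  //  T b.
      branch 1.1 (add F c):
        ○ open, literals {c=F, f=T}.
      branch 1.2 (add T b):
        ○ open, literals {b=T, f=T}.
  branch 2 (add T (\lnot e \to d)):
    T (\lnot e \to d): β-rule — branch into F \lnot e  //  T d.
      branch 2.1 (add F \lnot e):
        ○ open, literals {e=T}.
      branch 2.2 (add T d):
        ○ open, literals {d=T}.
0 branches closed, 4 open.
Each open branch fixes some atoms; the unmentioned ones are free. Counting distinct full assignments: branch {c=F, f=T} (a, b, d, e) contributes 16 new; branch {b=T, f=T} (a, c, d, e) contributes 8 new; branch {e=T} (a, b, c, d, f) contributes 20 new; branch {d=T} (a, b, c, e, f) contributes 10 new. Total: 54.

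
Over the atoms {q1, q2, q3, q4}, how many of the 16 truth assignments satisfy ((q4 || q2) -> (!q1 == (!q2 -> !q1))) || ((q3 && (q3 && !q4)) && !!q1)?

13

Initial set: {T (((q4 || q2) -> (!q1 == (!q2 -> !q1))) || ((q3 && (q3 && !q4)) && !!q1))}.
T (((q4 || q2) -> (!q1 == (!q2 -> !q1))) || ((q3 && (q3 && !q4)) && !!q1)): β-rule — branch into T ((q4 || q2) -> (!q1 == (!q2 -> !q1)))  //  T ((q3 && (q3 && !q4)) && !!q1).
  branch 1 (add T ((q4 || q2) -> (!q1 == (!q2 -> !q1)))):
    T ((q4 || q2) -> (!q1 == (!q2 -> !q1))): β-rule — branch into F (q4 || q2)  //  T (!q1 == (!q2 -> !q1)).
      branch 1.1 (add F (q4 || q2)):
        F (q4 || q2): α-rule — add F q4, F q2.
        ○ open, literals {q2=0, q4=0}.
      branch 1.2 (add T (!q1 == (!q2 -> !q1))):
        T (!q1 == (!q2 -> !q1)): β-rule — branch into T !q1, T (!q2 -> !q1)  //  F !q1, F (!q2 -> !q1).
          branch 1.2.1 (add T !q1, T (!q2 -> !q1)):
            T (!q2 -> !q1): β-rule — branch into F !q2  //  T !q1.
              branch 1.2.1.1 (add F !q2):
                ○ open, literals {q1=0, q2=1}.
              branch 1.2.1.2 (add T !q1):
                ○ open, literals {q1=0}.
          branch 1.2.2 (add F !q1, F (!q2 -> !q1)):
            F (!q2 -> !q1): α-rule — add T !q2, F !q1.
            ○ open, literals {q1=1, q2=0}.
  branch 2 (add T ((q3 && (q3 && !q4)) && !!q1)):
    T ((q3 && (q3 && !q4)) && !!q1): α-rule — add T (q3 && (q3 && !q4)), T !!q1.
    T (q3 && (q3 && !q4)): α-rule — add T q3, T (q3 && !q4).
    T !!q1: drop double negation, giving T q1.
    T (q3 && !q4): α-rule — add T q3, T !q4.
    ○ open, literals {q1=1, q3=1, q4=0}.
0 branches closed, 5 open.
Each open branch fixes some atoms; the unmentioned ones are free. Counting distinct full assignments: branch {q2=0, q4=0} (q1, q3) contributes 4 new; branch {q1=0, q2=1} (q3, q4) contributes 4 new; branch {q1=0} (q2, q3, q4) contributes 2 new; branch {q1=1, q2=0} (q3, q4) contributes 2 new; branch {q1=1, q3=1, q4=0} (q2) contributes 1 new. Total: 13.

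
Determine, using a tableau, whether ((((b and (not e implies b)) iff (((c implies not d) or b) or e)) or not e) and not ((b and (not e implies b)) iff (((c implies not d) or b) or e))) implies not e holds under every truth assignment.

Assume the negation and expand:
Initial set: {not (((((b and (not e implies b)) iff (((c implies not d) or b) or e)) or not e) and not ((b and (not e implies b)) iff (((c implies not d) or b) or e))) implies not e)}.
not (((((b and (not e implies b)) iff (((c implies not d) or b) or e)) or not e) and not ((b and (not e implies b)) iff (((c implies not d) or b) or e))) implies not e): α-rule — add ((((b and (not e implies b)) iff (((c implies not d) or b) or e)) or not e) and not ((b and (not e implies b)) iff (((c implies not d) or b) or e))), not not e.
((((b and (not e implies b)) iff (((c implies not d) or b) or e)) or not e) and not ((b and (not e implies b)) iff (((c implies not d) or b) or e))): α-rule — add (((b and (not e implies b)) iff (((c implies not d) or b) or e)) or not e), not ((b and (not e implies b)) iff (((c implies not d) or b) or e)).
(((b and (not e implies b)) iff (((c implies not d) or b) or e)) or not e): β-rule — branch into ((b and (not e implies b)) iff (((c implies not d) or b) or e))  //  not e.
  branch 1 (add ((b and (not e implies b)) iff (((c implies not d) or b) or e))):
    not ((b and (not e implies b)) iff (((c implies not d) or b) or e)): β-rule — branch into (b and (not e implies b)), not (((c implies not d) or b) or e)  //  not (b and (not e implies b)), (((c implies not d) or b) or e).
      branch 1.1 (add (b and (not e implies b)), not (((c implies not d) or b) or e)):
        (b and (not e implies b)): α-rule — add b, (not e implies b).
        not (((c implies not d) or b) or e): α-rule — add not ((c implies not d) or b), not e.
        × closes — contains both e and not e.
      branch 1.2 (add not (b and (not e implies b)), (((c implies not d) or b) or e)):
        ((b and (not e implies b)) iff (((c implies not d) or b) or e)): β-rule — branch into (b and (not e implies b)), (((c implies not d) or b) or e)  //  not (b and (not e implies b)), not (((c implies not d) or b) or e).
          branch 1.2.1 (add (b and (not e implies b)), (((c implies not d) or b) or e)):
            (b and (not e implies b)): α-rule — add b, (not e implies b).
            not (b and (not e implies b)): β-rule — branch into not b  //  not (not e implies b).
              branch 1.2.1.1 (add not b):
                × closes — contains both b and not b.
              branch 1.2.1.2 (add not (not e implies b)):
                not (not e implies b): α-rule — add not e, not b.
                × closes — contains both e and not e.
          branch 1.2.2 (add not (b and (not e implies b)), not (((c implies not d) or b) or e)):
            not (((c implies not d) or b) or e): α-rule — add not ((c implies not d) or b), not e.
            × closes — contains both e and not e.
  branch 2 (add not e):
    × closes — contains both e and not e.
All 5 branches close.
Every branch closed, so the negation is unsatisfiable and the formula is valid.

Valid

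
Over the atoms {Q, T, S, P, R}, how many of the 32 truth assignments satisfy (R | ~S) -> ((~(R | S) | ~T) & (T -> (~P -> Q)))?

Initial set: {((R | ~S) -> ((~(R | S) | ~T) & (T -> (~P -> Q))))}.
((R | ~S) -> ((~(R | S) | ~T) & (T -> (~P -> Q)))): β-rule — branch into ~(R | ~S)  //  ((~(R | S) | ~T) & (T -> (~P -> Q))).
  branch 1 (add ~(R | ~S)):
    ~(R | ~S): α-rule — add ~R, ~~S.
    ○ open, literals {R=0, S=1}.
  branch 2 (add ((~(R | S) | ~T) & (T -> (~P -> Q)))):
    ((~(R | S) | ~T) & (T -> (~P -> Q))): α-rule — add (~(R | S) | ~T), (T -> (~P -> Q)).
    (~(R | S) | ~T): β-rule — branch into ~(R | S)  //  ~T.
      branch 2.1 (add ~(R | S)):
        ~(R | S): α-rule — add ~R, ~S.
        (T -> (~P -> Q)): β-rule — branch into ~T  //  (~P -> Q).
          branch 2.1.1 (add ~T):
            ○ open, literals {R=0, S=0, T=0}.
          branch 2.1.2 (add (~P -> Q)):
            (~P -> Q): β-rule — branch into ~~P  //  Q.
              branch 2.1.2.1 (add ~~P):
                ○ open, literals {P=1, R=0, S=0}.
              branch 2.1.2.2 (add Q):
                ○ open, literals {Q=1, R=0, S=0}.
      branch 2.2 (add ~T):
        (T -> (~P -> Q)): β-rule — branch into ~T  //  (~P -> Q).
          branch 2.2.1 (add ~T):
            ○ open, literals {T=0}.
          branch 2.2.2 (add (~P -> Q)):
            (~P -> Q): β-rule — branch into ~~P  //  Q.
              branch 2.2.2.1 (add ~~P):
                ○ open, literals {P=1, T=0}.
              branch 2.2.2.2 (add Q):
                ○ open, literals {Q=1, T=0}.
0 branches closed, 7 open.
Each open branch fixes some atoms; the unmentioned ones are free. Counting distinct full assignments: branch {R=0, S=1} (Q, T, P) contributes 8 new; branch {R=0, S=0, T=0} (Q, P) contributes 4 new; branch {P=1, R=0, S=0} (Q, T) contributes 2 new; branch {Q=1, R=0, S=0} (T, P) contributes 1 new; branch {T=0} (Q, S, P, R) contributes 8 new; branch {P=1, T=0} (Q, S, R) contributes 0 new; branch {Q=1, T=0} (S, P, R) contributes 0 new. Total: 23.

23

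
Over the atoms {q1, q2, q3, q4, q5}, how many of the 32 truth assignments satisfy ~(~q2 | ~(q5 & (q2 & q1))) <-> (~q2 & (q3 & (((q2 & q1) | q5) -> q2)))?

Initial set: {T (~(~q2 | ~(q5 & (q2 & q1))) <-> (~q2 & (q3 & (((q2 & q1) | q5) -> q2))))}.
T (~(~q2 | ~(q5 & (q2 & q1))) <-> (~q2 & (q3 & (((q2 & q1) | q5) -> q2)))): β-rule — branch into T ~(~q2 | ~(q5 & (q2 & q1))), T (~q2 & (q3 & (((q2 & q1) | q5) -> q2)))  //  F ~(~q2 | ~(q5 & (q2 & q1))), F (~q2 & (q3 & (((q2 & q1) | q5) -> q2))).
  branch 1 (add T ~(~q2 | ~(q5 & (q2 & q1))), T (~q2 & (q3 & (((q2 & q1) | q5) -> q2)))):
    T ~(~q2 | ~(q5 & (q2 & q1))): α-rule — add F ~q2, F ~(q5 & (q2 & q1)).
    T (~q2 & (q3 & (((q2 & q1) | q5) -> q2))): α-rule — add T ~q2, T (q3 & (((q2 & q1) | q5) -> q2)).
    × closes — contains both q2 and ~q2.
  branch 2 (add F ~(~q2 | ~(q5 & (q2 & q1))), F (~q2 & (q3 & (((q2 & q1) | q5) -> q2)))):
    F ~(~q2 | ~(q5 & (q2 & q1))): β-rule — branch into T ~q2  //  T ~(q5 & (q2 & q1)).
      branch 2.1 (add T ~q2):
        F (~q2 & (q3 & (((q2 & q1) | q5) -> q2))): β-rule — branch into F ~q2  //  F (q3 & (((q2 & q1) | q5) -> q2)).
          branch 2.1.1 (add F ~q2):
            × closes — contains both q2 and ~q2.
          branch 2.1.2 (add F (q3 & (((q2 & q1) | q5) -> q2))):
            F (q3 & (((q2 & q1) | q5) -> q2)): β-rule — branch into F q3  //  F (((q2 & q1) | q5) -> q2).
              branch 2.1.2.1 (add F q3):
                ○ open, literals {q2=0, q3=0}.
              branch 2.1.2.2 (add F (((q2 & q1) | q5) -> q2)):
                F (((q2 & q1) | q5) -> q2): α-rule — add T ((q2 & q1) | q5), F q2.
                T ((q2 & q1) | q5): β-rule — branch into T (q2 & q1)  //  T q5.
                  branch 2.1.2.2.1 (add T (q2 & q1)):
                    T (q2 & q1): α-rule — add T q2, T q1.
                    × closes — contains both q2 and ~q2.
                  branch 2.1.2.2.2 (add T q5):
                    ○ open, literals {q2=0, q5=1}.
      branch 2.2 (add T ~(q5 & (q2 & q1))):
        F (~q2 & (q3 & (((q2 & q1) | q5) -> q2))): β-rule — branch into F ~q2  //  F (q3 & (((q2 & q1) | q5) -> q2)).
          branch 2.2.1 (add F ~q2):
            T ~(q5 & (q2 & q1)): β-rule — branch into F q5  //  F (q2 & q1).
              branch 2.2.1.1 (add F q5):
                ○ open, literals {q2=1, q5=0}.
              branch 2.2.1.2 (add F (q2 & q1)):
                F (q2 & q1): β-rule — branch into F q2  //  F q1.
                  branch 2.2.1.2.1 (add F q2):
                    × closes — contains both q2 and ~q2.
                  branch 2.2.1.2.2 (add F q1):
                    ○ open, literals {q1=0, q2=1}.
          branch 2.2.2 (add F (q3 & (((q2 & q1) | q5) -> q2))):
            T ~(q5 & (q2 & q1)): β-rule — branch into F q5  //  F (q2 & q1).
              branch 2.2.2.1 (add F q5):
                F (q3 & (((q2 & q1) | q5) -> q2)): β-rule — branch into F q3  //  F (((q2 & q1) | q5) -> q2).
                  branch 2.2.2.1.1 (add F q3):
                    ○ open, literals {q3=0, q5=0}.
                  branch 2.2.2.1.2 (add F (((q2 & q1) | q5) -> q2)):
                    F (((q2 & q1) | q5) -> q2): α-rule — add T ((q2 & q1) | q5), F q2.
                    T ((q2 & q1) | q5): β-rule — branch into T (q2 & q1)  //  T q5.
                      branch 2.2.2.1.2.1 (add T (q2 & q1)):
                        T (q2 & q1): α-rule — add T q2, T q1.
                        × closes — contains both q2 and ~q2.
                      branch 2.2.2.1.2.2 (add T q5):
                        × closes — contains both q5 and ~q5.
              branch 2.2.2.2 (add F (q2 & q1)):
                F (q3 & (((q2 & q1) | q5) -> q2)): β-rule — branch into F q3  //  F (((q2 & q1) | q5) -> q2).
                  branch 2.2.2.2.1 (add F q3):
                    F (q2 & q1): β-rule — branch into F q2  //  F q1.
                      branch 2.2.2.2.1.1 (add F q2):
                        ○ open, literals {q2=0, q3=0}.
                      branch 2.2.2.2.1.2 (add F q1):
                        ○ open, literals {q1=0, q3=0}.
                  branch 2.2.2.2.2 (add F (((q2 & q1) | q5) -> q2)):
                    F (((q2 & q1) | q5) -> q2): α-rule — add T ((q2 & q1) | q5), F q2.
                    F (q2 & q1): β-rule — branch into F q2  //  F q1.
                      branch 2.2.2.2.2.1 (add F q2):
                        T ((q2 & q1) | q5): β-rule — branch into T (q2 & q1)  //  T q5.
                          branch 2.2.2.2.2.1.1 (add T (q2 & q1)):
                            T (q2 & q1): α-rule — add T q2, T q1.
                            × closes — contains both q2 and ~q2.
                          branch 2.2.2.2.2.1.2 (add T q5):
                            ○ open, literals {q2=0, q5=1}.
                      branch 2.2.2.2.2.2 (add F q1):
                        T ((q2 & q1) | q5): β-rule — branch into T (q2 & q1)  //  T q5.
                          branch 2.2.2.2.2.2.1 (add T (q2 & q1)):
                            T (q2 & q1): α-rule — add T q2, T q1.
                            × closes — contains both q2 and ~q2.
                          branch 2.2.2.2.2.2.2 (add T q5):
                            ○ open, literals {q1=0, q2=0, q5=1}.
8 branches closed, 9 open.
Each open branch fixes some atoms; the unmentioned ones are free. Counting distinct full assignments: branch {q2=0, q3=0} (q1, q4, q5) contributes 8 new; branch {q2=0, q5=1} (q1, q3, q4) contributes 4 new; branch {q2=1, q5=0} (q1, q3, q4) contributes 8 new; branch {q1=0, q2=1} (q3, q4, q5) contributes 4 new; branch {q3=0, q5=0} (q1, q2, q4) contributes 0 new; branch {q2=0, q3=0} (q1, q4, q5) contributes 0 new; branch {q1=0, q3=0} (q2, q4, q5) contributes 0 new; branch {q2=0, q5=1} (q1, q3, q4) contributes 0 new; branch {q1=0, q2=0, q5=1} (q3, q4) contributes 0 new. Total: 24.

24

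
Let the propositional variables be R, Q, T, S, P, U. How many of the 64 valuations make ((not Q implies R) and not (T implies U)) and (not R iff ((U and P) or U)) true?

Initial set: {T (((not Q implies R) and not (T implies U)) and (not R iff ((U and P) or U)))}.
T (((not Q implies R) and not (T implies U)) and (not R iff ((U and P) or U))): α-rule — add T ((not Q implies R) and not (T implies U)), T (not R iff ((U and P) or U)).
T ((not Q implies R) and not (T implies U)): α-rule — add T (not Q implies R), T not (T implies U).
T not (T implies U): α-rule — add T T, F U.
T (not R iff ((U and P) or U)): β-rule — branch into T not R, T ((U and P) or U)  //  F not R, F ((U and P) or U).
  branch 1 (add T not R, T ((U and P) or U)):
    T (not Q implies R): β-rule — branch into F not Q  //  T R.
      branch 1.1 (add F not Q):
        T ((U and P) or U): β-rule — branch into T (U and P)  //  T U.
          branch 1.1.1 (add T (U and P)):
            T (U and P): α-rule — add T U, T P.
            × closes — contains both U and not U.
          branch 1.1.2 (add T U):
            × closes — contains both U and not U.
      branch 1.2 (add T R):
        × closes — contains both R and not R.
  branch 2 (add F not R, F ((U and P) or U)):
    F ((U and P) or U): α-rule — add F (U and P), F U.
    T (not Q implies R): β-rule — branch into F not Q  //  T R.
      branch 2.1 (add F not Q):
        F (U and P): β-rule — branch into F U  //  F P.
          branch 2.1.1 (add F U):
            ○ open, literals {Q=1, R=1, T=1, U=0}.
          branch 2.1.2 (add F P):
            ○ open, literals {P=0, Q=1, R=1, T=1, U=0}.
      branch 2.2 (add T R):
        F (U and P): β-rule — branch into F U  //  F P.
          branch 2.2.1 (add F U):
            ○ open, literals {R=1, T=1, U=0}.
          branch 2.2.2 (add F P):
            ○ open, literals {P=0, R=1, T=1, U=0}.
3 branches closed, 4 open.
Each open branch fixes some atoms; the unmentioned ones are free. Counting distinct full assignments: branch {Q=1, R=1, T=1, U=0} (S, P) contributes 4 new; branch {P=0, Q=1, R=1, T=1, U=0} (S) contributes 0 new; branch {R=1, T=1, U=0} (Q, S, P) contributes 4 new; branch {P=0, R=1, T=1, U=0} (Q, S) contributes 0 new. Total: 8.

8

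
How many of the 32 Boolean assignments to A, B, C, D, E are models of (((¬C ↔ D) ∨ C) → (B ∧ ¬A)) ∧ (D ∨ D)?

Initial set: {((((¬C ↔ D) ∨ C) → (B ∧ ¬A)) ∧ (D ∨ D))}.
((((¬C ↔ D) ∨ C) → (B ∧ ¬A)) ∧ (D ∨ D)): α-rule — add (((¬C ↔ D) ∨ C) → (B ∧ ¬A)), (D ∨ D).
(((¬C ↔ D) ∨ C) → (B ∧ ¬A)): β-rule — branch into ¬((¬C ↔ D) ∨ C)  //  (B ∧ ¬A).
  branch 1 (add ¬((¬C ↔ D) ∨ C)):
    ¬((¬C ↔ D) ∨ C): α-rule — add ¬(¬C ↔ D), ¬C.
    (D ∨ D): β-rule — branch into D  //  D.
      branch 1.1 (add D):
        ¬(¬C ↔ D): β-rule — branch into ¬C, ¬D  //  ¬¬C, D.
          branch 1.1.1 (add ¬C, ¬D):
            × closes — contains both D and ¬D.
          branch 1.1.2 (add ¬¬C, D):
            × closes — contains both C and ¬C.
      branch 1.2 (add D):
        ¬(¬C ↔ D): β-rule — branch into ¬C, ¬D  //  ¬¬C, D.
          branch 1.2.1 (add ¬C, ¬D):
            × closes — contains both D and ¬D.
          branch 1.2.2 (add ¬¬C, D):
            × closes — contains both C and ¬C.
  branch 2 (add (B ∧ ¬A)):
    (B ∧ ¬A): α-rule — add B, ¬A.
    (D ∨ D): β-rule — branch into D  //  D.
      branch 2.1 (add D):
        ○ open, literals {A=false, B=true, D=true}.
      branch 2.2 (add D):
        ○ open, literals {A=false, B=true, D=true}.
4 branches closed, 2 open.
Each open branch fixes some atoms; the unmentioned ones are free. Counting distinct full assignments: branch {A=false, B=true, D=true} (C, E) contributes 4 new; branch {A=false, B=true, D=true} (C, E) contributes 0 new. Total: 4.

4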